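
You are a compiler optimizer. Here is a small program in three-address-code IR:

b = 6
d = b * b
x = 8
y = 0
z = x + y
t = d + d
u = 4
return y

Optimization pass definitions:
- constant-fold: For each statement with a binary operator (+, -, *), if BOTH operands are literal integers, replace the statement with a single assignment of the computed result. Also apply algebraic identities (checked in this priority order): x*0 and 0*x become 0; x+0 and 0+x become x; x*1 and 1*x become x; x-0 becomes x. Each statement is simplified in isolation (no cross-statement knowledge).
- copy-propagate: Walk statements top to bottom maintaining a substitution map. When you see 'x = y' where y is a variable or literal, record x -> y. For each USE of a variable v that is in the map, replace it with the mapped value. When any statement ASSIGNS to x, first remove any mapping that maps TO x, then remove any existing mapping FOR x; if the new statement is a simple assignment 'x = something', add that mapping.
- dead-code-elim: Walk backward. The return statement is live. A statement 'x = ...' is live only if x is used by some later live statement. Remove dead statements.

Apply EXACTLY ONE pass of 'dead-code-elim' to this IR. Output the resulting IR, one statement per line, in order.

Answer: y = 0
return y

Derivation:
Applying dead-code-elim statement-by-statement:
  [8] return y  -> KEEP (return); live=['y']
  [7] u = 4  -> DEAD (u not live)
  [6] t = d + d  -> DEAD (t not live)
  [5] z = x + y  -> DEAD (z not live)
  [4] y = 0  -> KEEP; live=[]
  [3] x = 8  -> DEAD (x not live)
  [2] d = b * b  -> DEAD (d not live)
  [1] b = 6  -> DEAD (b not live)
Result (2 stmts):
  y = 0
  return y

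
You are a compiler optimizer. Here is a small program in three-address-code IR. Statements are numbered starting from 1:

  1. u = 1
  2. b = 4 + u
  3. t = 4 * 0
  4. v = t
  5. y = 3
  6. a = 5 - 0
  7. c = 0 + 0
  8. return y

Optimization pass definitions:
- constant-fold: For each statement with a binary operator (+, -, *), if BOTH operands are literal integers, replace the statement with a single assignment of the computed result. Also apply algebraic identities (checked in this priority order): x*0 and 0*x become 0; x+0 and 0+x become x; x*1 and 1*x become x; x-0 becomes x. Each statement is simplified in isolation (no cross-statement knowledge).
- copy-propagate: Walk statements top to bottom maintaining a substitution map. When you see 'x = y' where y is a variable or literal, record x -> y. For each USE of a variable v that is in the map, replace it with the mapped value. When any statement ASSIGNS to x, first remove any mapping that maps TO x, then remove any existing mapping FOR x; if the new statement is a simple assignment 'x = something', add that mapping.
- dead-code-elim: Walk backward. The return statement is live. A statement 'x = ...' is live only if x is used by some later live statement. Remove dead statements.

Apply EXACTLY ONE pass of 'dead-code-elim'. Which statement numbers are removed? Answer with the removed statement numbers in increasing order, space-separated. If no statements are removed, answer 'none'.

Backward liveness scan:
Stmt 1 'u = 1': DEAD (u not in live set [])
Stmt 2 'b = 4 + u': DEAD (b not in live set [])
Stmt 3 't = 4 * 0': DEAD (t not in live set [])
Stmt 4 'v = t': DEAD (v not in live set [])
Stmt 5 'y = 3': KEEP (y is live); live-in = []
Stmt 6 'a = 5 - 0': DEAD (a not in live set ['y'])
Stmt 7 'c = 0 + 0': DEAD (c not in live set ['y'])
Stmt 8 'return y': KEEP (return); live-in = ['y']
Removed statement numbers: [1, 2, 3, 4, 6, 7]
Surviving IR:
  y = 3
  return y

Answer: 1 2 3 4 6 7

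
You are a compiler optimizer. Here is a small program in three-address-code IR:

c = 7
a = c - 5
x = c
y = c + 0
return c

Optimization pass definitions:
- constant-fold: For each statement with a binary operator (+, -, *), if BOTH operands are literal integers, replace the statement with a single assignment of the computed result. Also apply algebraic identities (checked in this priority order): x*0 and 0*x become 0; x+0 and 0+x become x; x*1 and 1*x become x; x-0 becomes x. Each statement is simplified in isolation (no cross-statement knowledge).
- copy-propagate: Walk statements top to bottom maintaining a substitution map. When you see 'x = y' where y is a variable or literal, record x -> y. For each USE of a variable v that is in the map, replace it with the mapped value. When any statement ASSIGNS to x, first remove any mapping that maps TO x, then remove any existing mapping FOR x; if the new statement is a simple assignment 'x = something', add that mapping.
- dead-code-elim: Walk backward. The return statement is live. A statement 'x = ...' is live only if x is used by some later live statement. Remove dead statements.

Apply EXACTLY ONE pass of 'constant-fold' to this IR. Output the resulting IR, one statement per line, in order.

Answer: c = 7
a = c - 5
x = c
y = c
return c

Derivation:
Applying constant-fold statement-by-statement:
  [1] c = 7  (unchanged)
  [2] a = c - 5  (unchanged)
  [3] x = c  (unchanged)
  [4] y = c + 0  -> y = c
  [5] return c  (unchanged)
Result (5 stmts):
  c = 7
  a = c - 5
  x = c
  y = c
  return c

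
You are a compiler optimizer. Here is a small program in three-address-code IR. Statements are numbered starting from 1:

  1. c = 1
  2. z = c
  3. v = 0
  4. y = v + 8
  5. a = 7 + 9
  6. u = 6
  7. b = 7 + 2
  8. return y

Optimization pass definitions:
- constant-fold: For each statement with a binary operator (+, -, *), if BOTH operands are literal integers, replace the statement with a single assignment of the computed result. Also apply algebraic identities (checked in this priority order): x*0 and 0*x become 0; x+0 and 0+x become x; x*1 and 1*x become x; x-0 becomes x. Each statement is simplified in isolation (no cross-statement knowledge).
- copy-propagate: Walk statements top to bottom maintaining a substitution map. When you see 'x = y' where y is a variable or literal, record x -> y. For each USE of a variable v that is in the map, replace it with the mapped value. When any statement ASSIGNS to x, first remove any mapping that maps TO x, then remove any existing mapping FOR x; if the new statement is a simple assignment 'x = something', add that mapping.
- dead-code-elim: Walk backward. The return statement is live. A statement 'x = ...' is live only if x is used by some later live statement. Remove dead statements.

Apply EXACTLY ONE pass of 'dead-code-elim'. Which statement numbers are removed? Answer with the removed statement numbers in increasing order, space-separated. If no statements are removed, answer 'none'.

Answer: 1 2 5 6 7

Derivation:
Backward liveness scan:
Stmt 1 'c = 1': DEAD (c not in live set [])
Stmt 2 'z = c': DEAD (z not in live set [])
Stmt 3 'v = 0': KEEP (v is live); live-in = []
Stmt 4 'y = v + 8': KEEP (y is live); live-in = ['v']
Stmt 5 'a = 7 + 9': DEAD (a not in live set ['y'])
Stmt 6 'u = 6': DEAD (u not in live set ['y'])
Stmt 7 'b = 7 + 2': DEAD (b not in live set ['y'])
Stmt 8 'return y': KEEP (return); live-in = ['y']
Removed statement numbers: [1, 2, 5, 6, 7]
Surviving IR:
  v = 0
  y = v + 8
  return y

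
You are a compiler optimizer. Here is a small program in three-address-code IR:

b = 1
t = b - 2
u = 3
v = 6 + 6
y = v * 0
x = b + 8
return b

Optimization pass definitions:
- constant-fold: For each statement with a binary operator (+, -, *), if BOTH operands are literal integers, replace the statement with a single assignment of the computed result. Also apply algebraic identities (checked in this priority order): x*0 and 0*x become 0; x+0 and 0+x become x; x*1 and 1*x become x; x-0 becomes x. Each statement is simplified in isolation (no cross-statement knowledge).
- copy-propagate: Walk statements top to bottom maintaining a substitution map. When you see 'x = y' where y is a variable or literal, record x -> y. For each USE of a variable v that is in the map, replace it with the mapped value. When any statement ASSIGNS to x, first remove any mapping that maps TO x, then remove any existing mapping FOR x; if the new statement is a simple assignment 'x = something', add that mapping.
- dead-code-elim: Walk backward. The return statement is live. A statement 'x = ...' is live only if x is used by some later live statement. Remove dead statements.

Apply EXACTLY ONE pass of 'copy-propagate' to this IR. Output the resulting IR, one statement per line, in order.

Applying copy-propagate statement-by-statement:
  [1] b = 1  (unchanged)
  [2] t = b - 2  -> t = 1 - 2
  [3] u = 3  (unchanged)
  [4] v = 6 + 6  (unchanged)
  [5] y = v * 0  (unchanged)
  [6] x = b + 8  -> x = 1 + 8
  [7] return b  -> return 1
Result (7 stmts):
  b = 1
  t = 1 - 2
  u = 3
  v = 6 + 6
  y = v * 0
  x = 1 + 8
  return 1

Answer: b = 1
t = 1 - 2
u = 3
v = 6 + 6
y = v * 0
x = 1 + 8
return 1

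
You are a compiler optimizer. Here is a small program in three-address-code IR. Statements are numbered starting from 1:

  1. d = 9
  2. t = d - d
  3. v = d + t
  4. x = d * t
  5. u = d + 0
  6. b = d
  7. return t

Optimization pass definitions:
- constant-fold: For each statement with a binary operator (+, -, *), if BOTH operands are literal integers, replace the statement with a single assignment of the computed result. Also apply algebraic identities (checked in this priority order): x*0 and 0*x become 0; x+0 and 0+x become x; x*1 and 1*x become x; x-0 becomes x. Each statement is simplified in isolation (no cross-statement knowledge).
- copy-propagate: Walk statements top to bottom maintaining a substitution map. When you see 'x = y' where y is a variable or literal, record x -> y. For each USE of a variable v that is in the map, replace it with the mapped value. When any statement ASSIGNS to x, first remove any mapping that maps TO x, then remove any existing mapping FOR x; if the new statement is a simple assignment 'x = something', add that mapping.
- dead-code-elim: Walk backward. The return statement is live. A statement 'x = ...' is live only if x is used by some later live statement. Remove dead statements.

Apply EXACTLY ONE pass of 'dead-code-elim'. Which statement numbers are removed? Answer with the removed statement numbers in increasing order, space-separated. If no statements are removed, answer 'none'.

Backward liveness scan:
Stmt 1 'd = 9': KEEP (d is live); live-in = []
Stmt 2 't = d - d': KEEP (t is live); live-in = ['d']
Stmt 3 'v = d + t': DEAD (v not in live set ['t'])
Stmt 4 'x = d * t': DEAD (x not in live set ['t'])
Stmt 5 'u = d + 0': DEAD (u not in live set ['t'])
Stmt 6 'b = d': DEAD (b not in live set ['t'])
Stmt 7 'return t': KEEP (return); live-in = ['t']
Removed statement numbers: [3, 4, 5, 6]
Surviving IR:
  d = 9
  t = d - d
  return t

Answer: 3 4 5 6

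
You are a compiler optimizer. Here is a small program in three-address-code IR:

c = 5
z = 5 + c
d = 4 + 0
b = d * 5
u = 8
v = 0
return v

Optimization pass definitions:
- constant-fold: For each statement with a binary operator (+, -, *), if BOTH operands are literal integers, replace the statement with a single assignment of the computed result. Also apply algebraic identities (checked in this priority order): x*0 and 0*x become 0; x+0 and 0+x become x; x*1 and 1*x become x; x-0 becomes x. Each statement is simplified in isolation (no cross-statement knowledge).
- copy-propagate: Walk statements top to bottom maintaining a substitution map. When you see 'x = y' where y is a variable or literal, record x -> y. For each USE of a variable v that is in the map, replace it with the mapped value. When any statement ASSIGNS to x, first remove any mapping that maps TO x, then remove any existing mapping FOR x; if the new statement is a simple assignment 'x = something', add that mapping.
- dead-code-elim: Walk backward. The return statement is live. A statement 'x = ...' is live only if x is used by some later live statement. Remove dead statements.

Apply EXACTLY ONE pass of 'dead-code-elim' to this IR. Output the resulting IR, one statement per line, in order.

Answer: v = 0
return v

Derivation:
Applying dead-code-elim statement-by-statement:
  [7] return v  -> KEEP (return); live=['v']
  [6] v = 0  -> KEEP; live=[]
  [5] u = 8  -> DEAD (u not live)
  [4] b = d * 5  -> DEAD (b not live)
  [3] d = 4 + 0  -> DEAD (d not live)
  [2] z = 5 + c  -> DEAD (z not live)
  [1] c = 5  -> DEAD (c not live)
Result (2 stmts):
  v = 0
  return v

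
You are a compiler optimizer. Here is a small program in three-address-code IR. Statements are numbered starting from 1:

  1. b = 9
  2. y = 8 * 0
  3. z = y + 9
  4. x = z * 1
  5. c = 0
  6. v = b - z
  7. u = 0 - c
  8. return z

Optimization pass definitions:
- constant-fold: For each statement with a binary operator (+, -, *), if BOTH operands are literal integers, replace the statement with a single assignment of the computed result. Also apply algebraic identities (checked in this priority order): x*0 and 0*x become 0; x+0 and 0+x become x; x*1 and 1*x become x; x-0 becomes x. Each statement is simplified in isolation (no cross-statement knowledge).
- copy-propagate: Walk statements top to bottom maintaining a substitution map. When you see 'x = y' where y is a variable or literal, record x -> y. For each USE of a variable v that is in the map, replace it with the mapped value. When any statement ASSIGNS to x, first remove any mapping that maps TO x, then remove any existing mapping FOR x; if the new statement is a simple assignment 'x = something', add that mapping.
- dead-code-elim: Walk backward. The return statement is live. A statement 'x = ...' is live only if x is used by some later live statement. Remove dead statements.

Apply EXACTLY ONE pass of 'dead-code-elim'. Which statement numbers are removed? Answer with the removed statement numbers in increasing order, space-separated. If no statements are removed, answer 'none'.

Backward liveness scan:
Stmt 1 'b = 9': DEAD (b not in live set [])
Stmt 2 'y = 8 * 0': KEEP (y is live); live-in = []
Stmt 3 'z = y + 9': KEEP (z is live); live-in = ['y']
Stmt 4 'x = z * 1': DEAD (x not in live set ['z'])
Stmt 5 'c = 0': DEAD (c not in live set ['z'])
Stmt 6 'v = b - z': DEAD (v not in live set ['z'])
Stmt 7 'u = 0 - c': DEAD (u not in live set ['z'])
Stmt 8 'return z': KEEP (return); live-in = ['z']
Removed statement numbers: [1, 4, 5, 6, 7]
Surviving IR:
  y = 8 * 0
  z = y + 9
  return z

Answer: 1 4 5 6 7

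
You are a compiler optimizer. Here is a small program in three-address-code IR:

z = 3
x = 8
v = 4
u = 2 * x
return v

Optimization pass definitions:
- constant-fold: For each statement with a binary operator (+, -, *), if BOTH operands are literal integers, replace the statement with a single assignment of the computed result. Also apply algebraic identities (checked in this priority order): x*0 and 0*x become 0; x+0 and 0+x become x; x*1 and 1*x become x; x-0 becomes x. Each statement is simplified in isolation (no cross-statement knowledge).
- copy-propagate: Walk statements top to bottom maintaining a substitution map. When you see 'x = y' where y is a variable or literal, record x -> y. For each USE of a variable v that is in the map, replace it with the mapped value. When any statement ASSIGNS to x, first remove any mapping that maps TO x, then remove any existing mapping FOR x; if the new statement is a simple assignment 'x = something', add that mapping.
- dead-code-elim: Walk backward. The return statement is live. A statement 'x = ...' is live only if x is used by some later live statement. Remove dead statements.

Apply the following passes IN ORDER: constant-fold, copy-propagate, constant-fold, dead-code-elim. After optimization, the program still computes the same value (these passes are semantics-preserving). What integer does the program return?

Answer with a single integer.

Initial IR:
  z = 3
  x = 8
  v = 4
  u = 2 * x
  return v
After constant-fold (5 stmts):
  z = 3
  x = 8
  v = 4
  u = 2 * x
  return v
After copy-propagate (5 stmts):
  z = 3
  x = 8
  v = 4
  u = 2 * 8
  return 4
After constant-fold (5 stmts):
  z = 3
  x = 8
  v = 4
  u = 16
  return 4
After dead-code-elim (1 stmts):
  return 4
Evaluate:
  z = 3  =>  z = 3
  x = 8  =>  x = 8
  v = 4  =>  v = 4
  u = 2 * x  =>  u = 16
  return v = 4

Answer: 4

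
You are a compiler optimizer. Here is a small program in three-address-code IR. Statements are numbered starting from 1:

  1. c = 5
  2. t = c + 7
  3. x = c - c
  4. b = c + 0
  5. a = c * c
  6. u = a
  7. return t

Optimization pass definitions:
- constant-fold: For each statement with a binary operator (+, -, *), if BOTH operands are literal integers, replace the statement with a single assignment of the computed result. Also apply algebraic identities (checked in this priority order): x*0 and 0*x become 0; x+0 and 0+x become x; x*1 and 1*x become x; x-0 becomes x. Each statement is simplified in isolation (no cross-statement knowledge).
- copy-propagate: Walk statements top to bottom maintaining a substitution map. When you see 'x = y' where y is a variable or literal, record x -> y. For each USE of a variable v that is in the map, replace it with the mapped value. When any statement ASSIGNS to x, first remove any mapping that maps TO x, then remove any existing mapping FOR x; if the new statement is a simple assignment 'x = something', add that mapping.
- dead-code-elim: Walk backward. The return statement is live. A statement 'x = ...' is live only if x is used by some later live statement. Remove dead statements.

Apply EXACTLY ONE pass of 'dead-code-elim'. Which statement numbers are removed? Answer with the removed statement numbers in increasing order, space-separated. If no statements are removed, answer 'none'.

Backward liveness scan:
Stmt 1 'c = 5': KEEP (c is live); live-in = []
Stmt 2 't = c + 7': KEEP (t is live); live-in = ['c']
Stmt 3 'x = c - c': DEAD (x not in live set ['t'])
Stmt 4 'b = c + 0': DEAD (b not in live set ['t'])
Stmt 5 'a = c * c': DEAD (a not in live set ['t'])
Stmt 6 'u = a': DEAD (u not in live set ['t'])
Stmt 7 'return t': KEEP (return); live-in = ['t']
Removed statement numbers: [3, 4, 5, 6]
Surviving IR:
  c = 5
  t = c + 7
  return t

Answer: 3 4 5 6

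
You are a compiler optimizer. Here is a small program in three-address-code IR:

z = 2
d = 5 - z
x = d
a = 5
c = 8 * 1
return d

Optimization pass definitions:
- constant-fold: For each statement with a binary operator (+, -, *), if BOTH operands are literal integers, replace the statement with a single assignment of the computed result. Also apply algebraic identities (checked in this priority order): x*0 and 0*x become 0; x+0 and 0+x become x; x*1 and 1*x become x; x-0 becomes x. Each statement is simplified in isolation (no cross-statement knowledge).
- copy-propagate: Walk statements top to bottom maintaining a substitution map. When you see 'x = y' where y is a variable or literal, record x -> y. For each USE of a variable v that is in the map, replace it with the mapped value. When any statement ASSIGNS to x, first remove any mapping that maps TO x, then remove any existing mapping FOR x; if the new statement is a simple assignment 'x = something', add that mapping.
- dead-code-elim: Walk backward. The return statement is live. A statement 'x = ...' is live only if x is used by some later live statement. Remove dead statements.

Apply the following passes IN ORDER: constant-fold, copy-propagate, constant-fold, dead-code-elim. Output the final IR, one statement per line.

Answer: d = 3
return d

Derivation:
Initial IR:
  z = 2
  d = 5 - z
  x = d
  a = 5
  c = 8 * 1
  return d
After constant-fold (6 stmts):
  z = 2
  d = 5 - z
  x = d
  a = 5
  c = 8
  return d
After copy-propagate (6 stmts):
  z = 2
  d = 5 - 2
  x = d
  a = 5
  c = 8
  return d
After constant-fold (6 stmts):
  z = 2
  d = 3
  x = d
  a = 5
  c = 8
  return d
After dead-code-elim (2 stmts):
  d = 3
  return d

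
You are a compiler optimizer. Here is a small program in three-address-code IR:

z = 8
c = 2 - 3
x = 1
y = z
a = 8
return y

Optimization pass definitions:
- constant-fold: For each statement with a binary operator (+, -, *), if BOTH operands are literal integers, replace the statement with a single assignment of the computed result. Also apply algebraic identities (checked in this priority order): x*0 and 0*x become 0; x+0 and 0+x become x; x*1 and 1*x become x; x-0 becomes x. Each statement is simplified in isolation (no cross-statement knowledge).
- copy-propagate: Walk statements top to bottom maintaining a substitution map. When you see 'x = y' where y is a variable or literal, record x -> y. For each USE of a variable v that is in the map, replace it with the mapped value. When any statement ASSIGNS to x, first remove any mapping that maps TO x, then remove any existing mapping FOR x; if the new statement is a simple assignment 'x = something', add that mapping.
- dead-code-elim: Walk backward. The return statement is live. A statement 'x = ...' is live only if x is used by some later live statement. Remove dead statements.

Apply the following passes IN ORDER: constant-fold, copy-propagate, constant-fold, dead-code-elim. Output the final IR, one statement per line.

Initial IR:
  z = 8
  c = 2 - 3
  x = 1
  y = z
  a = 8
  return y
After constant-fold (6 stmts):
  z = 8
  c = -1
  x = 1
  y = z
  a = 8
  return y
After copy-propagate (6 stmts):
  z = 8
  c = -1
  x = 1
  y = 8
  a = 8
  return 8
After constant-fold (6 stmts):
  z = 8
  c = -1
  x = 1
  y = 8
  a = 8
  return 8
After dead-code-elim (1 stmts):
  return 8

Answer: return 8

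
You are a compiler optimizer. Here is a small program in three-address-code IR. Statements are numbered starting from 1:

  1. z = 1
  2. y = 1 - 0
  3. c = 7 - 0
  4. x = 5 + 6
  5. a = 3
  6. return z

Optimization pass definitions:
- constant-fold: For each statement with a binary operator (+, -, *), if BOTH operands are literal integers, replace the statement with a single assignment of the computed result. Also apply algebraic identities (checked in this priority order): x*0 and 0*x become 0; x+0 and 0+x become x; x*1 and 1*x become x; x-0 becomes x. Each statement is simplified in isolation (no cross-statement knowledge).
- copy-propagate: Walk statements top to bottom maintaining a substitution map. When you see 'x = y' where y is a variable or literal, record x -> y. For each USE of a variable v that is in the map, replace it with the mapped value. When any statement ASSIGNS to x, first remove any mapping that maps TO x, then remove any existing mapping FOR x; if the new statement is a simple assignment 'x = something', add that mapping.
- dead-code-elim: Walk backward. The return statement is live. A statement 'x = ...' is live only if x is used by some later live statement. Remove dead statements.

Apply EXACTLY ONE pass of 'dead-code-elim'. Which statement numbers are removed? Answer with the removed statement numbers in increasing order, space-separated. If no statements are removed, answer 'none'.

Answer: 2 3 4 5

Derivation:
Backward liveness scan:
Stmt 1 'z = 1': KEEP (z is live); live-in = []
Stmt 2 'y = 1 - 0': DEAD (y not in live set ['z'])
Stmt 3 'c = 7 - 0': DEAD (c not in live set ['z'])
Stmt 4 'x = 5 + 6': DEAD (x not in live set ['z'])
Stmt 5 'a = 3': DEAD (a not in live set ['z'])
Stmt 6 'return z': KEEP (return); live-in = ['z']
Removed statement numbers: [2, 3, 4, 5]
Surviving IR:
  z = 1
  return z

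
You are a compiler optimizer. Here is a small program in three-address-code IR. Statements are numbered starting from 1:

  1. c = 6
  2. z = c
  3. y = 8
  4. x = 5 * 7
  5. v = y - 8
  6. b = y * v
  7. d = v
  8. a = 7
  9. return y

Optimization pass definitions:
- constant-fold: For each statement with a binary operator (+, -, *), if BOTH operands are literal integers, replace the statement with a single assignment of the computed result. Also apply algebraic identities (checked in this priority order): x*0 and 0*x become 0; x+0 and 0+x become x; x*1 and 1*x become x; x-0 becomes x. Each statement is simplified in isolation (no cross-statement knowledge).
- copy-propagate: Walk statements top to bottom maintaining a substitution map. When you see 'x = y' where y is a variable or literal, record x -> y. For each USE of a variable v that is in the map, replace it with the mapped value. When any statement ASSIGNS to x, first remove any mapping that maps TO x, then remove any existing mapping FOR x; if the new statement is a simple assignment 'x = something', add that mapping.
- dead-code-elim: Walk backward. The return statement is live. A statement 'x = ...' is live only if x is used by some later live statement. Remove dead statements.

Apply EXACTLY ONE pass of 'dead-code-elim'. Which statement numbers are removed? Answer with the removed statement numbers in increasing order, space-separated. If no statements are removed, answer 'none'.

Backward liveness scan:
Stmt 1 'c = 6': DEAD (c not in live set [])
Stmt 2 'z = c': DEAD (z not in live set [])
Stmt 3 'y = 8': KEEP (y is live); live-in = []
Stmt 4 'x = 5 * 7': DEAD (x not in live set ['y'])
Stmt 5 'v = y - 8': DEAD (v not in live set ['y'])
Stmt 6 'b = y * v': DEAD (b not in live set ['y'])
Stmt 7 'd = v': DEAD (d not in live set ['y'])
Stmt 8 'a = 7': DEAD (a not in live set ['y'])
Stmt 9 'return y': KEEP (return); live-in = ['y']
Removed statement numbers: [1, 2, 4, 5, 6, 7, 8]
Surviving IR:
  y = 8
  return y

Answer: 1 2 4 5 6 7 8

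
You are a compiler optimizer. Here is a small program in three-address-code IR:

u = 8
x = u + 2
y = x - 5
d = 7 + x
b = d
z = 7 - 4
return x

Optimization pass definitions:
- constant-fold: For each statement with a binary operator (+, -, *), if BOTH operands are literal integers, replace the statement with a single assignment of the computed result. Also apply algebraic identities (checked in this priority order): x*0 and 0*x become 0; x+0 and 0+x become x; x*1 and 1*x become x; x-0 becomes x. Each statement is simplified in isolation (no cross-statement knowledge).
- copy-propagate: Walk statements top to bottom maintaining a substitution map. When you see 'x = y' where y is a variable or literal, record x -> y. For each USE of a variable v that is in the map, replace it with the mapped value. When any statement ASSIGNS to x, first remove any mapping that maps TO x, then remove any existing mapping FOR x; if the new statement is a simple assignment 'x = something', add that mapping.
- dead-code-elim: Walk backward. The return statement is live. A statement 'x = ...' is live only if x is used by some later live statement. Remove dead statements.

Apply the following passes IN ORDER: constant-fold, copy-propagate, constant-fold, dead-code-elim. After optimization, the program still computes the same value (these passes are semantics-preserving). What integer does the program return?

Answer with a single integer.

Initial IR:
  u = 8
  x = u + 2
  y = x - 5
  d = 7 + x
  b = d
  z = 7 - 4
  return x
After constant-fold (7 stmts):
  u = 8
  x = u + 2
  y = x - 5
  d = 7 + x
  b = d
  z = 3
  return x
After copy-propagate (7 stmts):
  u = 8
  x = 8 + 2
  y = x - 5
  d = 7 + x
  b = d
  z = 3
  return x
After constant-fold (7 stmts):
  u = 8
  x = 10
  y = x - 5
  d = 7 + x
  b = d
  z = 3
  return x
After dead-code-elim (2 stmts):
  x = 10
  return x
Evaluate:
  u = 8  =>  u = 8
  x = u + 2  =>  x = 10
  y = x - 5  =>  y = 5
  d = 7 + x  =>  d = 17
  b = d  =>  b = 17
  z = 7 - 4  =>  z = 3
  return x = 10

Answer: 10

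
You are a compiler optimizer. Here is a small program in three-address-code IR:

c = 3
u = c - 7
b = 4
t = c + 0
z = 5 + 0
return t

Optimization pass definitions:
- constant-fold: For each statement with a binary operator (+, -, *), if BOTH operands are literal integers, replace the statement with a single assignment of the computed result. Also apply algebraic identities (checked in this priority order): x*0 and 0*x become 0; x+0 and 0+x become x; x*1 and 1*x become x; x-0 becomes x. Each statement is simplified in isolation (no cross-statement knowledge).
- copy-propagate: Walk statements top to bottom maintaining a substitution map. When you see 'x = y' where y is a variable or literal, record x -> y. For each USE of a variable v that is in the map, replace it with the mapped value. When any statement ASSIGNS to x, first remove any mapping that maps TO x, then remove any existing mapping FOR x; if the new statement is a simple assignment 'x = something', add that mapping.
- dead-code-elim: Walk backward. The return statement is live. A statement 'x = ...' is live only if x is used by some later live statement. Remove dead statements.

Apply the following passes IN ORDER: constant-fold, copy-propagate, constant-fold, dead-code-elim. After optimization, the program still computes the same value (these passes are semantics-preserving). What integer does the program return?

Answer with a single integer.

Answer: 3

Derivation:
Initial IR:
  c = 3
  u = c - 7
  b = 4
  t = c + 0
  z = 5 + 0
  return t
After constant-fold (6 stmts):
  c = 3
  u = c - 7
  b = 4
  t = c
  z = 5
  return t
After copy-propagate (6 stmts):
  c = 3
  u = 3 - 7
  b = 4
  t = 3
  z = 5
  return 3
After constant-fold (6 stmts):
  c = 3
  u = -4
  b = 4
  t = 3
  z = 5
  return 3
After dead-code-elim (1 stmts):
  return 3
Evaluate:
  c = 3  =>  c = 3
  u = c - 7  =>  u = -4
  b = 4  =>  b = 4
  t = c + 0  =>  t = 3
  z = 5 + 0  =>  z = 5
  return t = 3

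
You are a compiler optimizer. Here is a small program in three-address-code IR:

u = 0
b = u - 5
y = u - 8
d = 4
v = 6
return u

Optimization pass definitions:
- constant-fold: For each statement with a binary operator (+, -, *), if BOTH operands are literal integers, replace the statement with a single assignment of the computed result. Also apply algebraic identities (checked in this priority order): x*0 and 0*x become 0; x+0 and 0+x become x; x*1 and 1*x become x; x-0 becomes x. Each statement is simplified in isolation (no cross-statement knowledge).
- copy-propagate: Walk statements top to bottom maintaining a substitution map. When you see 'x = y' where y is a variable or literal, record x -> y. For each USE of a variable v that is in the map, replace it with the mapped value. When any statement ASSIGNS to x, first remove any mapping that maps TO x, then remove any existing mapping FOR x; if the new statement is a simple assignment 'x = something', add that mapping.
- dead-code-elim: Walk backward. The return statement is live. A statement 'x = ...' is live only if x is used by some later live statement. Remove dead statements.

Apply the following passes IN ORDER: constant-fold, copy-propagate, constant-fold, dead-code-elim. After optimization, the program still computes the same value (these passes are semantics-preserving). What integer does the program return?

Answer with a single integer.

Answer: 0

Derivation:
Initial IR:
  u = 0
  b = u - 5
  y = u - 8
  d = 4
  v = 6
  return u
After constant-fold (6 stmts):
  u = 0
  b = u - 5
  y = u - 8
  d = 4
  v = 6
  return u
After copy-propagate (6 stmts):
  u = 0
  b = 0 - 5
  y = 0 - 8
  d = 4
  v = 6
  return 0
After constant-fold (6 stmts):
  u = 0
  b = -5
  y = -8
  d = 4
  v = 6
  return 0
After dead-code-elim (1 stmts):
  return 0
Evaluate:
  u = 0  =>  u = 0
  b = u - 5  =>  b = -5
  y = u - 8  =>  y = -8
  d = 4  =>  d = 4
  v = 6  =>  v = 6
  return u = 0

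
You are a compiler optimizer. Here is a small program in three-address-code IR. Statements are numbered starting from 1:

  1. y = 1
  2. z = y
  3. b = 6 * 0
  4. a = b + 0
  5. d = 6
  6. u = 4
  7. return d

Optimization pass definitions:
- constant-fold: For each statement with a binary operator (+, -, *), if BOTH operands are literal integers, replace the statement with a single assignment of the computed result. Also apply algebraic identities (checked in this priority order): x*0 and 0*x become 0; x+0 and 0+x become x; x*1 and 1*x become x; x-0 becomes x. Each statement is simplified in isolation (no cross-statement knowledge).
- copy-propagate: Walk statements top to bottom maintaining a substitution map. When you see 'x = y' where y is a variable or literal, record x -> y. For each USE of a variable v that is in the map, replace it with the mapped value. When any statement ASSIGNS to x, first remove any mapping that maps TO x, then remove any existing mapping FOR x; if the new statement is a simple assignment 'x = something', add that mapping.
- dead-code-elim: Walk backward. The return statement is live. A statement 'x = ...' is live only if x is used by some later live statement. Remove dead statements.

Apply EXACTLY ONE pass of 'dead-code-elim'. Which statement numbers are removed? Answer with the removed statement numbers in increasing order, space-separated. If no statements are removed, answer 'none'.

Backward liveness scan:
Stmt 1 'y = 1': DEAD (y not in live set [])
Stmt 2 'z = y': DEAD (z not in live set [])
Stmt 3 'b = 6 * 0': DEAD (b not in live set [])
Stmt 4 'a = b + 0': DEAD (a not in live set [])
Stmt 5 'd = 6': KEEP (d is live); live-in = []
Stmt 6 'u = 4': DEAD (u not in live set ['d'])
Stmt 7 'return d': KEEP (return); live-in = ['d']
Removed statement numbers: [1, 2, 3, 4, 6]
Surviving IR:
  d = 6
  return d

Answer: 1 2 3 4 6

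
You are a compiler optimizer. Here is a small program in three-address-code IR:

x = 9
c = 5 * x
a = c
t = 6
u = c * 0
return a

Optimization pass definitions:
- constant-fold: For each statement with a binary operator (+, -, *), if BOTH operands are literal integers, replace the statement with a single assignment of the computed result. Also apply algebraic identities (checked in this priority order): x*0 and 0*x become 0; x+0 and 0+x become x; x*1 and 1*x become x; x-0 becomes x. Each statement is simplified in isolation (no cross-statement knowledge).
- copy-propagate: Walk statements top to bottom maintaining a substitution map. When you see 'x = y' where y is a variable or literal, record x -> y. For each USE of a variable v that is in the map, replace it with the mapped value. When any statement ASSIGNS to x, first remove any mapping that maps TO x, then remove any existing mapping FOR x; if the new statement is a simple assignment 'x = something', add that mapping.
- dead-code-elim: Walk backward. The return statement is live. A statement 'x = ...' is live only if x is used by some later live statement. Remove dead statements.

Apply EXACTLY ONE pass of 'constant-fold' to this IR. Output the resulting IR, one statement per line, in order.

Applying constant-fold statement-by-statement:
  [1] x = 9  (unchanged)
  [2] c = 5 * x  (unchanged)
  [3] a = c  (unchanged)
  [4] t = 6  (unchanged)
  [5] u = c * 0  -> u = 0
  [6] return a  (unchanged)
Result (6 stmts):
  x = 9
  c = 5 * x
  a = c
  t = 6
  u = 0
  return a

Answer: x = 9
c = 5 * x
a = c
t = 6
u = 0
return a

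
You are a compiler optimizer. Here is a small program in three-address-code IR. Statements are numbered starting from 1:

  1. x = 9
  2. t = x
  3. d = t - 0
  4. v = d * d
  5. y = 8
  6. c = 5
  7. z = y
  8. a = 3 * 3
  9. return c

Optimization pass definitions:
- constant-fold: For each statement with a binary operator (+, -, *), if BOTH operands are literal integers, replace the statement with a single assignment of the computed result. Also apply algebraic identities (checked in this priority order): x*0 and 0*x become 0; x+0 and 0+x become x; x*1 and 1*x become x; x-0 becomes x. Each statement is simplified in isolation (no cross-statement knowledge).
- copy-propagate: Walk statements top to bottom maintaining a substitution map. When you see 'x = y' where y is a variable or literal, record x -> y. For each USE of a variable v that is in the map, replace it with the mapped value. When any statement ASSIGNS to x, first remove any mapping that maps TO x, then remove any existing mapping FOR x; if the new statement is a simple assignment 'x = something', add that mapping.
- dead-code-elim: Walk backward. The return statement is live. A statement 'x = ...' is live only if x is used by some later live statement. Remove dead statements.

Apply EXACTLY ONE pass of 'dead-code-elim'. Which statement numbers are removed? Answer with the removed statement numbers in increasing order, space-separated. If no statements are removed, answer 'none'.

Answer: 1 2 3 4 5 7 8

Derivation:
Backward liveness scan:
Stmt 1 'x = 9': DEAD (x not in live set [])
Stmt 2 't = x': DEAD (t not in live set [])
Stmt 3 'd = t - 0': DEAD (d not in live set [])
Stmt 4 'v = d * d': DEAD (v not in live set [])
Stmt 5 'y = 8': DEAD (y not in live set [])
Stmt 6 'c = 5': KEEP (c is live); live-in = []
Stmt 7 'z = y': DEAD (z not in live set ['c'])
Stmt 8 'a = 3 * 3': DEAD (a not in live set ['c'])
Stmt 9 'return c': KEEP (return); live-in = ['c']
Removed statement numbers: [1, 2, 3, 4, 5, 7, 8]
Surviving IR:
  c = 5
  return c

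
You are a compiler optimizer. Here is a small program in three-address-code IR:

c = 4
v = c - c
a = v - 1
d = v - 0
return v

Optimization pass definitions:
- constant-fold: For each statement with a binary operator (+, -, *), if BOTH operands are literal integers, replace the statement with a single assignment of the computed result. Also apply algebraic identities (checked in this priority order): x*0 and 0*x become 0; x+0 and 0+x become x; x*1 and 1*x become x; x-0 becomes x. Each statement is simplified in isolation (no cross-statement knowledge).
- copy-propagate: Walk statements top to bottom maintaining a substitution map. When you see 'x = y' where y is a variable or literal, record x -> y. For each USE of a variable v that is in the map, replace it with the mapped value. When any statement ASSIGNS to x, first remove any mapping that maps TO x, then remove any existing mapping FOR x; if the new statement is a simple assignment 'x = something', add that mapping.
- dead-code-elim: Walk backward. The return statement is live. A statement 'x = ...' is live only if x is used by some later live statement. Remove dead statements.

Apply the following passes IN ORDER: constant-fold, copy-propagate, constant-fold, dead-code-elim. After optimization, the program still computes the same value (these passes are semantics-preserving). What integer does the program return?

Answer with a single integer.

Initial IR:
  c = 4
  v = c - c
  a = v - 1
  d = v - 0
  return v
After constant-fold (5 stmts):
  c = 4
  v = c - c
  a = v - 1
  d = v
  return v
After copy-propagate (5 stmts):
  c = 4
  v = 4 - 4
  a = v - 1
  d = v
  return v
After constant-fold (5 stmts):
  c = 4
  v = 0
  a = v - 1
  d = v
  return v
After dead-code-elim (2 stmts):
  v = 0
  return v
Evaluate:
  c = 4  =>  c = 4
  v = c - c  =>  v = 0
  a = v - 1  =>  a = -1
  d = v - 0  =>  d = 0
  return v = 0

Answer: 0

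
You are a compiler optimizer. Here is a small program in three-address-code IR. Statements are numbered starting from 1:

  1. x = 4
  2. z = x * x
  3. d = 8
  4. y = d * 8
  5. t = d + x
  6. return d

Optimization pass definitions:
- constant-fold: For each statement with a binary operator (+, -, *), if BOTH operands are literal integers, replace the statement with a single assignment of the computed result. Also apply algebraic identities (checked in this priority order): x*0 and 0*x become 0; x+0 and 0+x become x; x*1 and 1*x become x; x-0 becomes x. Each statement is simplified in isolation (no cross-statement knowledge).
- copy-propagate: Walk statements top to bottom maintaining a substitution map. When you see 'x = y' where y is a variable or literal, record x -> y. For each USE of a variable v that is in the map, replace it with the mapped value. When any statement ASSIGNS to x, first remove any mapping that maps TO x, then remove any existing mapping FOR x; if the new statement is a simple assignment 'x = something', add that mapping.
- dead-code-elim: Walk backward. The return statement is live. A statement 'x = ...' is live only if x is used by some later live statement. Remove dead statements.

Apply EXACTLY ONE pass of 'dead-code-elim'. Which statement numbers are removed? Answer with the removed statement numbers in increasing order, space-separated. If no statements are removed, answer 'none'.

Backward liveness scan:
Stmt 1 'x = 4': DEAD (x not in live set [])
Stmt 2 'z = x * x': DEAD (z not in live set [])
Stmt 3 'd = 8': KEEP (d is live); live-in = []
Stmt 4 'y = d * 8': DEAD (y not in live set ['d'])
Stmt 5 't = d + x': DEAD (t not in live set ['d'])
Stmt 6 'return d': KEEP (return); live-in = ['d']
Removed statement numbers: [1, 2, 4, 5]
Surviving IR:
  d = 8
  return d

Answer: 1 2 4 5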